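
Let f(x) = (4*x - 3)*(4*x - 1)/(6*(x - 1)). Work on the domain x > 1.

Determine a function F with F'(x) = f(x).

An antiderivative is F(x) = 4*x**2/3 + log(x - 1)/2.

Since d/dx undoes antidifferentiation here, F'(x) = f(x) is required of F(x).
Check: d/dx[4*x**2/3 + log(x - 1)/2] = (16*x**2 - 16*x + 3)/(6*x - 6), which equals f(x).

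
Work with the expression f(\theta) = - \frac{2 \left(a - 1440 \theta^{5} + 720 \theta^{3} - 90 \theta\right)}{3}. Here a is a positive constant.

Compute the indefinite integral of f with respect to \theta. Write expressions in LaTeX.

F(\theta) = - \frac{2 a \theta}{3} + \frac{5 \left(4 \theta^{2} - 1\right)^{3}}{2} + C

A first test for any F(\theta): its \theta-derivative must equal f(\theta) identically.
Check: d/d\theta[- \frac{2 a \theta}{3} + \frac{5 \left(4 \theta^{2} - 1\right)^{3}}{2}] = - \frac{2 a}{3} + 960 \theta^{5} - 480 \theta^{3} + 60 \theta, which equals f(\theta).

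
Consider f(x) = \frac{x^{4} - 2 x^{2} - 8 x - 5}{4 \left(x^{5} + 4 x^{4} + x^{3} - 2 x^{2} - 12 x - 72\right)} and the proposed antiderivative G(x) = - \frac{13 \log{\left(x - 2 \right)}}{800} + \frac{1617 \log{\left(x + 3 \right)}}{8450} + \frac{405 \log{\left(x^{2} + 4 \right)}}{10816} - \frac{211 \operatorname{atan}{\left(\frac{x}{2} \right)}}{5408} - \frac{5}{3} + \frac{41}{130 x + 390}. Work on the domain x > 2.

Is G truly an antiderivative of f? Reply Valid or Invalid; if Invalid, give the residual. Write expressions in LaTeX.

d/dx[G] = \frac{x^{4} - 2 x^{2} - 8 x - 5}{4 x^{5} + 16 x^{4} + 4 x^{3} - 8 x^{2} - 48 x - 288}
This equals f(x) exactly, so the claim holds.

Valid: G'(x) = f(x).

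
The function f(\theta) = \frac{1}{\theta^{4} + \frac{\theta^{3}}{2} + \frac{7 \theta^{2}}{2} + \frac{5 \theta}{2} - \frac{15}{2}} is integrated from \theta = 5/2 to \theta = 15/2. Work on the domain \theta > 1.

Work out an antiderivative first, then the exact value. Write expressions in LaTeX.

Antiderivative: F(\theta) = \frac{\log{\left(\theta - 1 \right)}}{15} - \frac{8 \log{\left(\theta + \frac{3}{2} \right)}}{145} - \frac{\log{\left(\theta^{2} + 5 \right)}}{174} - \frac{13 \sqrt{5} \operatorname{atan}{\left(\frac{\sqrt{5} \theta}{5} \right)}}{435}; value = - \frac{8 \log{\left(9 \right)}}{145} - \frac{13 \sqrt{5} \operatorname{atan}{\left(\frac{3 \sqrt{5}}{2} \right)}}{435} - \frac{\log{\left(\frac{3}{2} \right)}}{15} - \frac{\log{\left(\frac{245}{4} \right)}}{174} + \frac{\log{\left(\frac{45}{4} \right)}}{174} + \frac{13 \sqrt{5} \operatorname{atan}{\left(\frac{\sqrt{5}}{2} \right)}}{435} + \frac{8 \log{\left(4 \right)}}{145} + \frac{\log{\left(\frac{13}{2} \right)}}{15}

Factor the denominator (\left(\theta - 1\right) \left(2 \theta + 3\right) \left(\theta^{2} + 5\right)) and decompose: f = - \frac{\theta + 13}{87 \left(\theta^{2} + 5\right)} - \frac{16}{145 \left(2 \theta + 3\right)} + \frac{1}{15 \left(\theta - 1\right)}; each piece integrates to a log, atan, or power term.
F(\theta) = \frac{\log{\left(\theta - 1 \right)}}{15} - \frac{8 \log{\left(\theta + \frac{3}{2} \right)}}{145} - \frac{\log{\left(\theta^{2} + 5 \right)}}{174} - \frac{13 \sqrt{5} \operatorname{atan}{\left(\frac{\sqrt{5} \theta}{5} \right)}}{435} is an antiderivative of f.
Check: d/d\theta[\frac{\log{\left(\theta - 1 \right)}}{15} - \frac{8 \log{\left(\theta + \frac{3}{2} \right)}}{145} - \frac{\log{\left(\theta^{2} + 5 \right)}}{174} - \frac{13 \sqrt{5} \operatorname{atan}{\left(\frac{\sqrt{5} \theta}{5} \right)}}{435}] = \frac{2}{2 \theta^{4} + \theta^{3} + 7 \theta^{2} + 5 \theta - 15}, which equals f(\theta).
F(15/2) = - \frac{8 \log{\left(9 \right)}}{145} - \frac{13 \sqrt{5} \operatorname{atan}{\left(\frac{3 \sqrt{5}}{2} \right)}}{435} - \frac{\log{\left(\frac{245}{4} \right)}}{174} + \frac{\log{\left(\frac{13}{2} \right)}}{15}; F(5/2) = - \frac{8 \log{\left(4 \right)}}{145} - \frac{13 \sqrt{5} \operatorname{atan}{\left(\frac{\sqrt{5}}{2} \right)}}{435} - \frac{\log{\left(\frac{45}{4} \right)}}{174} + \frac{\log{\left(\frac{3}{2} \right)}}{15}.
Integral = F(15/2) - F(5/2) = - \frac{8 \log{\left(9 \right)}}{145} - \frac{13 \sqrt{5} \operatorname{atan}{\left(\frac{3 \sqrt{5}}{2} \right)}}{435} - \frac{\log{\left(\frac{3}{2} \right)}}{15} - \frac{\log{\left(\frac{245}{4} \right)}}{174} + \frac{\log{\left(\frac{45}{4} \right)}}{174} + \frac{13 \sqrt{5} \operatorname{atan}{\left(\frac{\sqrt{5}}{2} \right)}}{435} + \frac{8 \log{\left(4 \right)}}{145} + \frac{\log{\left(\frac{13}{2} \right)}}{15}.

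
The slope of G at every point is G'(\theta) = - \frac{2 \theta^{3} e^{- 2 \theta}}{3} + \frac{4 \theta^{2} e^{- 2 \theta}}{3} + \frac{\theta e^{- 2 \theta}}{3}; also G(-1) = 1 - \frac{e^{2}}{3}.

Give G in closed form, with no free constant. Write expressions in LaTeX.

G(\theta) = \frac{\left(2 \theta^{3} - \theta^{2} - 2 \theta + 6 e^{2 \theta} - 1\right) e^{- 2 \theta}}{6}

Recognize the product-rule pattern: G'(\theta) = u'v + uv' with u = \frac{\theta^{3}}{3} - \frac{\theta^{2}}{6} - \frac{\theta}{3} - \frac{1}{6}, v = e^{- 2 \theta}, so integration by parts undoes it.
A general antiderivative is \frac{\left(2 \theta^{3} - \theta^{2} - 2 \theta - 1\right) e^{- 2 \theta}}{6} + C.
The condition gives C = 1 - \frac{e^{2}}{3} - (- \frac{e^{2}}{3}) = 1.
So G(\theta) = \frac{\left(2 \theta^{3} - \theta^{2} - 2 \theta + 6 e^{2 \theta} - 1\right) e^{- 2 \theta}}{6}.
Check: d/d\theta[\frac{\left(2 \theta^{3} - \theta^{2} - 2 \theta + 6 e^{2 \theta} - 1\right) e^{- 2 \theta}}{6}] = \frac{\left(- 2 \theta^{3} + 4 \theta^{2} + \theta\right) e^{- 2 \theta}}{3}, which equals G'(\theta).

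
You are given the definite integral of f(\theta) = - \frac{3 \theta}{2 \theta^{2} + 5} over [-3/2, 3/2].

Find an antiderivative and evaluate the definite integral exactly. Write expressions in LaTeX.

Antiderivative: F(\theta) = - \frac{3 \log{\left(2 \theta^{2} + 5 \right)}}{4}; value = 0

The substitution u = 2 \theta^{2} + 5 works: f is exactly (dF/du)*(du/d\theta) for that inner function.
F(\theta) = - \frac{3 \log{\left(2 \theta^{2} + 5 \right)}}{4} is an antiderivative of f.
Check: d/d\theta[- \frac{3 \log{\left(2 \theta^{2} + 5 \right)}}{4}] = - \frac{3 \theta}{2 \theta^{2} + 5} = f(\theta).
F(3/2) = - \frac{3 \log{\left(\frac{19}{2} \right)}}{4}; F(-3/2) = - \frac{3 \log{\left(\frac{19}{2} \right)}}{4}.
Integral = F(3/2) - F(-3/2) = 0.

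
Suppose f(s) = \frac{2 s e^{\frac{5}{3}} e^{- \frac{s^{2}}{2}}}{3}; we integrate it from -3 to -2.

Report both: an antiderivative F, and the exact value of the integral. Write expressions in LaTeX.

The substitution u = \frac{5}{3} - \frac{s^{2}}{2} works: f is exactly (dF/du)*(du/ds) for that inner function.
F(s) = - \frac{2 e^{\frac{5}{3} - \frac{s^{2}}{2}}}{3} is an antiderivative of f.
Check: d/ds[- \frac{2 e^{\frac{5}{3} - \frac{s^{2}}{2}}}{3}] = \frac{2 s e^{\frac{5}{3}} e^{- \frac{s^{2}}{2}}}{3} = f(s).
F(-2) = - \frac{2}{3 e^{\frac{1}{3}}}; F(-3) = - \frac{2}{3 e^{\frac{17}{6}}}.
Integral = F(-2) - F(-3) = - \frac{2}{3 e^{\frac{1}{3}}} + \frac{2}{3 e^{\frac{17}{6}}}.

Antiderivative: F(s) = - \frac{2 e^{\frac{5}{3} - \frac{s^{2}}{2}}}{3}; value = - \frac{2}{3 e^{\frac{1}{3}}} + \frac{2}{3 e^{\frac{17}{6}}}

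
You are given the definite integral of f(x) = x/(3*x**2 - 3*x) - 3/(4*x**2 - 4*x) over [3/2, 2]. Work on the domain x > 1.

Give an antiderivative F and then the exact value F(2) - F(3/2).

Factor the denominator (12*x*(x - 1)) and decompose: f = -5/(12*(x - 1)) + 3/(4*x); each piece integrates to a log, atan, or power term.
F(x) = (9*log(x) - 5*log(x - 1))/12 is an antiderivative of f.
Check: d/dx[(9*log(x) - 5*log(x - 1))/12] = (4*x - 9)/(12*x**2 - 12*x), which equals f(x).
F(2) = 3*log(2)/4; F(3/2) = 5*log(2)/12 + 3*log(3/2)/4.
Integral = F(2) - F(3/2) = -3*log(3/2)/4 + log(2)/3.

Antiderivative: F(x) = (9*log(x) - 5*log(x - 1))/12; value = -3*log(3/2)/4 + log(2)/3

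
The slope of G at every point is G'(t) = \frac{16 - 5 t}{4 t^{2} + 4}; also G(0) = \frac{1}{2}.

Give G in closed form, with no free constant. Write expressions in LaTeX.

Since d/dt undoes antidifferentiation here, G(t) must give back the stated G'(t).
A general antiderivative is - \frac{5 \log{\left(t^{2} + 1 \right)}}{8} + 4 \operatorname{atan}{\left(t \right)} + C.
The condition gives C = \frac{1}{2} - (0) = \frac{1}{2}.
So G(t) = \frac{- 5 \log{\left(t^{2} + 1 \right)} + 32 \operatorname{atan}{\left(t \right)} + 4}{8}.
Check: d/dt[\frac{- 5 \log{\left(t^{2} + 1 \right)} + 32 \operatorname{atan}{\left(t \right)} + 4}{8}] = \frac{16 - 5 t}{4 t^{2} + 4} = G'(t).

G(t) = \frac{- 5 \log{\left(t^{2} + 1 \right)} + 32 \operatorname{atan}{\left(t \right)} + 4}{8}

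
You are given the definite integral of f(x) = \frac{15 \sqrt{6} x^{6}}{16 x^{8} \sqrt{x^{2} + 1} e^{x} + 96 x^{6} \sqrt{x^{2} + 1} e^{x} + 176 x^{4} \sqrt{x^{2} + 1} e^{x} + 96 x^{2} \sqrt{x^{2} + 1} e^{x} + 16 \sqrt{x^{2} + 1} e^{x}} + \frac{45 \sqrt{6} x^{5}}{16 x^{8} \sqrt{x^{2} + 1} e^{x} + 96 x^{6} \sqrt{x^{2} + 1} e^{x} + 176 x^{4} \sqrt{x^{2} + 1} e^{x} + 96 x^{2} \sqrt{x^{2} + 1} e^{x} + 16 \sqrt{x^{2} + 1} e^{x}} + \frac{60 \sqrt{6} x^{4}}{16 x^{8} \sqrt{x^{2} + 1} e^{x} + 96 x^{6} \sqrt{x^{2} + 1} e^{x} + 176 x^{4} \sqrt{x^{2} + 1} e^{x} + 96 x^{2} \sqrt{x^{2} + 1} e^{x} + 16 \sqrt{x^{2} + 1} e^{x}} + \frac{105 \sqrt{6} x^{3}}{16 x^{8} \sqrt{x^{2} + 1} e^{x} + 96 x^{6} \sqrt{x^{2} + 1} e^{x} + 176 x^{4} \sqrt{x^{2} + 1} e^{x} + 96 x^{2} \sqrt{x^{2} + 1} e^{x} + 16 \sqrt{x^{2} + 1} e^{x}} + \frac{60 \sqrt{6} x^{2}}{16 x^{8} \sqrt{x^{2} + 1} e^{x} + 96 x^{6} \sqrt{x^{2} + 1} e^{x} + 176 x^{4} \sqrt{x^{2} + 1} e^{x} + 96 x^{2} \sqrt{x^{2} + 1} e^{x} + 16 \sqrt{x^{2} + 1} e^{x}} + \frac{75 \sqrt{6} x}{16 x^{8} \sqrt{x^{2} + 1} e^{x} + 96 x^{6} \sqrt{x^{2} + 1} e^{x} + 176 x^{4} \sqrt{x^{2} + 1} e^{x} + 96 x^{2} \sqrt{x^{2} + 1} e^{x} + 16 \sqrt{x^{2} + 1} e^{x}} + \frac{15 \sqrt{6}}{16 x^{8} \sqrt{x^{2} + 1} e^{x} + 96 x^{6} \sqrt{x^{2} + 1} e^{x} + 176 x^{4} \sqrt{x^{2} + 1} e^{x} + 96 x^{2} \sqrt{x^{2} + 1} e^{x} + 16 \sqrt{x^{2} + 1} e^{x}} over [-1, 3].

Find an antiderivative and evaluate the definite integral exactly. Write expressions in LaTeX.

Antiderivative: F(x) = - \frac{5 \sqrt{\frac{3 x^{2}}{2} + \frac{3}{2}}}{\frac{8 x^{4} e^{x}}{3} + 8 x^{2} e^{x} + \frac{8 e^{x}}{3}}; value = - \frac{15 \sqrt{15}}{872 e^{3}} + \frac{3 \sqrt{3} e}{8}

The integrand splits into summands that can be handled one at a time.
F(x) = - \frac{5 \sqrt{\frac{3 x^{2}}{2} + \frac{3}{2}}}{\frac{8 x^{4} e^{x}}{3} + 8 x^{2} e^{x} + \frac{8 e^{x}}{3}} is an antiderivative of f.
Check: d/dx[- \frac{5 \sqrt{\frac{3 x^{2}}{2} + \frac{3}{2}}}{\frac{8 x^{4} e^{x}}{3} + 8 x^{2} e^{x} + \frac{8 e^{x}}{3}}] = \frac{15 \sqrt{6} x^{6} + 45 \sqrt{6} x^{5} + 60 \sqrt{6} x^{4} + 105 \sqrt{6} x^{3} + 60 \sqrt{6} x^{2} + 75 \sqrt{6} x + 15 \sqrt{6}}{16 x^{8} \sqrt{x^{2} + 1} e^{x} + 96 x^{6} \sqrt{x^{2} + 1} e^{x} + 176 x^{4} \sqrt{x^{2} + 1} e^{x} + 96 x^{2} \sqrt{x^{2} + 1} e^{x} + 16 \sqrt{x^{2} + 1} e^{x}}, which equals f(x).
F(3) = - \frac{15 \sqrt{15}}{872 e^{3}}; F(-1) = - \frac{3 \sqrt{3} e}{8}.
Integral = F(3) - F(-1) = - \frac{15 \sqrt{15}}{872 e^{3}} + \frac{3 \sqrt{3} e}{8}.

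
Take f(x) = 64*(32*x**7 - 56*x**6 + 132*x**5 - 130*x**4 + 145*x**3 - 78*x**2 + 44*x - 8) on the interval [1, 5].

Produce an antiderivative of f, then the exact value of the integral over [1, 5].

Antiderivative: F(x) = 256*x**8 - 512*x**7 + 1408*x**6 - 1664*x**5 + 2320*x**4 - 1664*x**3 + 1408*x**2 - 512*x; value = 78073600

f matches the chain-rule pattern g'(h)*h' with inner function h(x) = -4*x**2 + 2*x - 4; substituting u = h(x) collapses the integral.
F(x) = 256*x**8 - 512*x**7 + 1408*x**6 - 1664*x**5 + 2320*x**4 - 1664*x**3 + 1408*x**2 - 512*x is an antiderivative of f.
Check: d/dx[256*x**8 - 512*x**7 + 1408*x**6 - 1664*x**5 + 2320*x**4 - 1664*x**3 + 1408*x**2 - 512*x] = 2048*x**7 - 3584*x**6 + 8448*x**5 - 8320*x**4 + 9280*x**3 - 4992*x**2 + 2816*x - 512, which equals f(x).
F(5) = 78074640; F(1) = 1040.
Integral = F(5) - F(1) = 78073600.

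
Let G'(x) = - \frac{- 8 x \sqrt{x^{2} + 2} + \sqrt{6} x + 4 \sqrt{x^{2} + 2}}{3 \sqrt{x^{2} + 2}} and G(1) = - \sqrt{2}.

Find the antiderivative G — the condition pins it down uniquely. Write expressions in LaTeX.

Since d/dx undoes antidifferentiation here, G(x) must give back the stated G'(x).
A general antiderivative is \frac{4 x^{2}}{3} - \frac{4 x}{3} - \frac{2 \sqrt{\frac{3 x^{2}}{2} + 3}}{3} + C.
The condition gives C = - \sqrt{2} - (- \sqrt{2}) = 0.
So G(x) = \frac{4 x^{2} - 4 x - \sqrt{6} \sqrt{x^{2} + 2}}{3}.
Check: d/dx[\frac{4 x^{2} - 4 x - \sqrt{6} \sqrt{x^{2} + 2}}{3}] = \frac{8 x \sqrt{x^{2} + 2} - \sqrt{6} x - 4 \sqrt{x^{2} + 2}}{3 \sqrt{x^{2} + 2}}, which equals G'(x).

G(x) = \frac{4 x^{2} - 4 x - \sqrt{6} \sqrt{x^{2} + 2}}{3}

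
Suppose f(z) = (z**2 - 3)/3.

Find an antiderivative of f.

Recover f(z) by differentiating a candidate F(z); any mismatch rules it out.
Check: d/dz[z**3/9 - z] = z**2/3 - 1, which equals f(z).

An antiderivative is F(z) = z**3/9 - z.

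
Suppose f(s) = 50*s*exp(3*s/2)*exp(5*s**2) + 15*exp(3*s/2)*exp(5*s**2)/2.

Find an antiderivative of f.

The substitution u = 5*s**2 + 3*s/2 works: f is exactly (dF/du)*(du/ds) for that inner function.
Check: d/ds[5*exp(5*s**2 + 3*s/2)] = 50*s*exp(3*s/2)*exp(5*s**2) + 15*exp(3*s/2)*exp(5*s**2)/2 = f(s).

An antiderivative is F(s) = 5*exp(5*s**2 + 3*s/2).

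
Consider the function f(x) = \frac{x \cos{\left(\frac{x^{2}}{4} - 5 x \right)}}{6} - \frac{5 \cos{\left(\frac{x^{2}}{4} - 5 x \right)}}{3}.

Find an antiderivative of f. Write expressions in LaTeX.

An antiderivative is F(x) = \frac{\sin{\left(\frac{x^{2}}{4} - 5 x \right)}}{3}.

f matches the chain-rule pattern g'(h)*h' with inner function h(x) = \frac{x^{2}}{4} - 5 x; substituting u = h(x) collapses the integral.
Check: d/dx[\frac{\sin{\left(\frac{x^{2}}{4} - 5 x \right)}}{3}] = \frac{x \cos{\left(\frac{x^{2}}{4} - 5 x \right)}}{6} - \frac{5 \cos{\left(\frac{x^{2}}{4} - 5 x \right)}}{3} = f(x).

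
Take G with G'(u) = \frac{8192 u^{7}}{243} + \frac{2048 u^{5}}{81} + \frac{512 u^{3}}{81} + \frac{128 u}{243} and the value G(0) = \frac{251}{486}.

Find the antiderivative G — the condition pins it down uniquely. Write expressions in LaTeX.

G(u) = \frac{1024 u^{8}}{243} + \frac{1024 u^{6}}{243} + \frac{128 u^{4}}{81} + \frac{64 u^{2}}{243} + \frac{251}{486}

The substitution w = - \frac{4 u^{2}}{3} - \frac{1}{3} works: G'(u) is exactly (dG/dw)*(dw/du) for that inner function.
A general antiderivative is \frac{4 \left(- \frac{4 u^{2}}{3} - \frac{1}{3}\right)^{4}}{3} + C.
The condition gives C = \frac{251}{486} - (\frac{4}{243}) = \frac{1}{2}.
So G(u) = \frac{1024 u^{8}}{243} + \frac{1024 u^{6}}{243} + \frac{128 u^{4}}{81} + \frac{64 u^{2}}{243} + \frac{251}{486}.
Check: d/du[\frac{1024 u^{8}}{243} + \frac{1024 u^{6}}{243} + \frac{128 u^{4}}{81} + \frac{64 u^{2}}{243} + \frac{251}{486}] = \frac{8192 u^{7}}{243} + \frac{2048 u^{5}}{81} + \frac{512 u^{3}}{81} + \frac{128 u}{243} = G'(u).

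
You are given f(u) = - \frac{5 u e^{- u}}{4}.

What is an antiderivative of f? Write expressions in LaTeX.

f has the shape v'r + vr' for v = \frac{5 u}{4} + \frac{5}{4} and r = e^{- u} — it is the derivative of the product v*r.
Check: d/du[\frac{\left(5 u + 5\right) e^{- u}}{4}] = - \frac{5 u e^{- u}}{4} = f(u).

An antiderivative is F(u) = \frac{\left(5 u + 5\right) e^{- u}}{4}.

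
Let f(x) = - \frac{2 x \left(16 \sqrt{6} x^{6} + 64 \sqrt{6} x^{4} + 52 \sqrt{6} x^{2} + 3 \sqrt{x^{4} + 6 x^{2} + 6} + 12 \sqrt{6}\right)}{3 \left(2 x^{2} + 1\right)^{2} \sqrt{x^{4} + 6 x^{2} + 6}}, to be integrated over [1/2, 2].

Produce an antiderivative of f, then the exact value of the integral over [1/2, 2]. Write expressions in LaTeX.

Antiderivative: F(x) = - 4 \sqrt{\frac{2 x^{4}}{3} + 4 x^{2} + 4} + \frac{1}{4 x^{2} + 2}; value = - \frac{8 \sqrt{69}}{3} - \frac{5}{18} + \frac{11 \sqrt{6}}{3}

Recover f(x) by differentiating a candidate F(x); any mismatch rules it out.
F(x) = - 4 \sqrt{\frac{2 x^{4}}{3} + 4 x^{2} + 4} + \frac{1}{4 x^{2} + 2} is an antiderivative of f.
Check: d/dx[- 4 \sqrt{\frac{2 x^{4}}{3} + 4 x^{2} + 4} + \frac{1}{4 x^{2} + 2}] = \frac{- 32 \sqrt{6} x^{7} - 128 \sqrt{6} x^{5} - 104 \sqrt{6} x^{3} - 6 x \sqrt{x^{4} + 6 x^{2} + 6} - 24 \sqrt{6} x}{12 x^{4} \sqrt{x^{4} + 6 x^{2} + 6} + 12 x^{2} \sqrt{x^{4} + 6 x^{2} + 6} + 3 \sqrt{x^{4} + 6 x^{2} + 6}}, which equals f(x).
F(2) = \frac{1}{18} - \frac{8 \sqrt{69}}{3}; F(1/2) = \frac{1}{3} - \frac{11 \sqrt{6}}{3}.
Integral = F(2) - F(1/2) = - \frac{8 \sqrt{69}}{3} - \frac{5}{18} + \frac{11 \sqrt{6}}{3}.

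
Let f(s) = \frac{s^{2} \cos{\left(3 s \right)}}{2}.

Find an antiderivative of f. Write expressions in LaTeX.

An antiderivative is F(s) = \frac{9 s^{2} \sin{\left(3 s \right)} + 6 s \cos{\left(3 s \right)} - 2 \sin{\left(3 s \right)}}{54}.

Differentiate the proposed F(s) back; it has to land on f(s) exactly.
Check: d/ds[\frac{9 s^{2} \sin{\left(3 s \right)} + 6 s \cos{\left(3 s \right)} - 2 \sin{\left(3 s \right)}}{54}] = \frac{s^{2} \cos{\left(3 s \right)}}{2} = f(s).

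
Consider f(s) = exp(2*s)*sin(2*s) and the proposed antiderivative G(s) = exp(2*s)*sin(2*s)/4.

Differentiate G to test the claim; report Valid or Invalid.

d/ds[G] = exp(2*s)*sin(2*s)/2 + exp(2*s)*cos(2*s)/2
d/ds[G] - f(s) = -exp(2*s)*sin(2*s)/2 + exp(2*s)*cos(2*s)/2 != 0.

Invalid: d/ds[G] - f = -exp(2*s)*sin(2*s)/2 + exp(2*s)*cos(2*s)/2, which is not 0.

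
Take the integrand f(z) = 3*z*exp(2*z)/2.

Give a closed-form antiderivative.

An antiderivative is F(z) = 3*(2*z - 1)*exp(2*z)/8.

Recognize the product-rule pattern: f = u'v + uv' with u = 3*z/4 - 3/8, v = exp(2*z), so integration by parts undoes it.
Check: d/dz[3*(2*z - 1)*exp(2*z)/8] = 3*z*exp(2*z)/2 = f(z).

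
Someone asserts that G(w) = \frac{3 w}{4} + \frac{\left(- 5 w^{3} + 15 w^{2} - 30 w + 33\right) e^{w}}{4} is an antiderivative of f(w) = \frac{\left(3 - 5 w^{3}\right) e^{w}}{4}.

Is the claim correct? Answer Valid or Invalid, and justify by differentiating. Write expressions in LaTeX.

Invalid: d/dw[G] - f = \frac{3}{4}, which is not 0.

d/dw[G] = - \frac{5 w^{3} e^{w}}{4} + \frac{3 e^{w}}{4} + \frac{3}{4}
d/dw[G] - f(w) = \frac{3}{4} != 0.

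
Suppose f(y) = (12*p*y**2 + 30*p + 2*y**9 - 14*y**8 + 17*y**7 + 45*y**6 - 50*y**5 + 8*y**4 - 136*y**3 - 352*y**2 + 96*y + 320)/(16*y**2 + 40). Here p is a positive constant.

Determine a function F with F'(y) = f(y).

Check any antiderivative F(y) by computing F'(y) and comparing it with f(y).
Check: d/dy[3*p*y/4 + y**8/64 - y**7/8 + y**6/8 + y**5 - 5*y**4/4 - 4*y**3 + 2*y**2 + 8*y - 2*log(y**2 + 5/2)] = (12*p*y**2 + 30*p + 2*y**9 - 14*y**8 + 17*y**7 + 45*y**6 - 50*y**5 + 8*y**4 - 136*y**3 - 352*y**2 + 96*y + 320)/(16*y**2 + 40) = f(y).

An antiderivative is F(y) = 3*p*y/4 + y**8/64 - y**7/8 + y**6/8 + y**5 - 5*y**4/4 - 4*y**3 + 2*y**2 + 8*y - 2*log(y**2 + 5/2).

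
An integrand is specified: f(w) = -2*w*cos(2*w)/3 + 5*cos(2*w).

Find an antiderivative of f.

Integrate term by term and add the pieces.
Check: d/dw[(-2*w*sin(2*w) + 15*sin(2*w) - cos(2*w))/6] = -2*w*cos(2*w)/3 + 5*cos(2*w) = f(w).

An antiderivative is F(w) = (-2*w*sin(2*w) + 15*sin(2*w) - cos(2*w))/6.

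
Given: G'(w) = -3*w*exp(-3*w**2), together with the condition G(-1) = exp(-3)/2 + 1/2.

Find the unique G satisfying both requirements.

G(w) = 1/2 + exp(-3*w**2)/2

G'(w) matches the chain-rule pattern g'(h)*h' with inner function h(w) = -3*w**2; substituting u = h(w) collapses the integral.
A general antiderivative is exp(-3*w**2)/2 + C.
The condition gives C = exp(-3)/2 + 1/2 - (exp(-3)/2) = 1/2.
So G(w) = 1/2 + exp(-3*w**2)/2.
Check: d/dw[1/2 + exp(-3*w**2)/2] = -3*w*exp(-3*w**2) = G'(w).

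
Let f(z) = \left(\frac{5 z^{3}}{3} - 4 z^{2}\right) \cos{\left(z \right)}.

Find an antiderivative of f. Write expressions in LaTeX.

A candidate is checked by its d/dz: the result must match f(z).
Check: d/dz[\frac{5 z^{3} \sin{\left(z \right)}}{3} - 4 z^{2} \sin{\left(z \right)} + 5 z^{2} \cos{\left(z \right)} - 10 z \sin{\left(z \right)} - 8 z \cos{\left(z \right)} + 8 \sin{\left(z \right)} - 10 \cos{\left(z \right)}] = \frac{5 z^{3} \cos{\left(z \right)}}{3} - 4 z^{2} \cos{\left(z \right)}, which equals f(z).

An antiderivative is F(z) = \frac{5 z^{3} \sin{\left(z \right)}}{3} - 4 z^{2} \sin{\left(z \right)} + 5 z^{2} \cos{\left(z \right)} - 10 z \sin{\left(z \right)} - 8 z \cos{\left(z \right)} + 8 \sin{\left(z \right)} - 10 \cos{\left(z \right)}.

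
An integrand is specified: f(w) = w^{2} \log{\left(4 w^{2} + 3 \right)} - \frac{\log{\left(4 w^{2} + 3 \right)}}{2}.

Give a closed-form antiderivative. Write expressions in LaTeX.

The integrand splits into summands that can be handled one at a time.
Check: d/dw[- \frac{2 w^{3}}{9} + \frac{3 w}{2} + \left(\frac{w^{3}}{3} - \frac{w}{2}\right) \log{\left(4 w^{2} + 3 \right)} - \frac{3 \sqrt{3} \operatorname{atan}{\left(\frac{2 \sqrt{3} w}{3} \right)}}{4}] = w^{2} \log{\left(4 w^{2} + 3 \right)} - \frac{\log{\left(4 w^{2} + 3 \right)}}{2} = f(w).

An antiderivative is F(w) = - \frac{2 w^{3}}{9} + \frac{3 w}{2} + \left(\frac{w^{3}}{3} - \frac{w}{2}\right) \log{\left(4 w^{2} + 3 \right)} - \frac{3 \sqrt{3} \operatorname{atan}{\left(\frac{2 \sqrt{3} w}{3} \right)}}{4}.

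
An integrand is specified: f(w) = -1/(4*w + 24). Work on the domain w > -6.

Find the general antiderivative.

F(w) = -log(w + 6)/4 + C

A candidate is checked by its d/dw: the result must match f(w).
Check: d/dw[-log(w + 6)/4] = -1/(4*w + 24) = f(w).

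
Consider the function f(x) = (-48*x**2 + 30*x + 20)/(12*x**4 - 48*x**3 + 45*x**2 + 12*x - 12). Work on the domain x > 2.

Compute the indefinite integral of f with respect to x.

F(x) = (-638*(x - 2)*log(x - 2) + 575*(x - 2)*log(x - 1/2) + 63*(x - 2)*log(x + 1/2) + 1680)/(675*(x - 2)) + C

The denominator factors as 3*(x - 2)**2*(2*x - 1)*(2*x + 1); partial fractions split f into directly integrable pieces: 14/(75*(2*x + 1)) + 46/(27*(2*x - 1)) - 638/(675*(x - 2)) - 112/(45*(x - 2)**2).
Check: d/dx[(-638*(x - 2)*log(x - 2) + 575*(x - 2)*log(x - 1/2) + 63*(x - 2)*log(x + 1/2) + 1680)/(675*(x - 2))] = (-48*x**2 + 30*x + 20)/(12*x**4 - 48*x**3 + 45*x**2 + 12*x - 12) = f(x).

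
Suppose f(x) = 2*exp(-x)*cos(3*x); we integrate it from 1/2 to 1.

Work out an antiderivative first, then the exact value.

Check any antiderivative F(x) by computing F'(x) and comparing it with f(x).
F(x) = (3*sin(3*x) - cos(3*x))*exp(-x)/5 is an antiderivative of f.
Check: d/dx[(3*sin(3*x) - cos(3*x))*exp(-x)/5] = 2*exp(-x)*cos(3*x) = f(x).
F(1) = 3*exp(-1)*sin(3)/5 - exp(-1)*cos(3)/5; F(1/2) = -exp(-1/2)*cos(3/2)/5 + 3*exp(-1/2)*sin(3/2)/5.
Integral = F(1) - F(1/2) = -3*exp(-1/2)*sin(3/2)/5 + exp(-1/2)*cos(3/2)/5 + 3*exp(-1)*sin(3)/5 - exp(-1)*cos(3)/5.

Antiderivative: F(x) = (3*sin(3*x) - cos(3*x))*exp(-x)/5; value = -3*exp(-1/2)*sin(3/2)/5 + exp(-1/2)*cos(3/2)/5 + 3*exp(-1)*sin(3)/5 - exp(-1)*cos(3)/5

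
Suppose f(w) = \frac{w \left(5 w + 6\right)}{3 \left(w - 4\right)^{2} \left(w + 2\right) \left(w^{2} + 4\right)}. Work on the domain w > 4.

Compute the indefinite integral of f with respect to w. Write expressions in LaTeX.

The denominator factors as 3 \left(w - 4\right)^{2} \left(w + 2\right) \left(w^{2} + 4\right); partial fractions split f into directly integrable pieces: \frac{4 w - 19}{150 \left(w^{2} + 4\right)} + \frac{1}{108 \left(w + 2\right)} - \frac{97}{2700 \left(w - 4\right)} + \frac{13}{45 \left(w - 4\right)^{2}}.
Check: d/dw[- \frac{97 \log{\left(w - 4 \right)}}{2700} + \frac{\log{\left(w + 2 \right)}}{108} + \frac{\log{\left(w^{2} + 4 \right)}}{75} - \frac{19 \operatorname{atan}{\left(\frac{w}{2} \right)}}{300} - \frac{13}{45 w - 180}] = \frac{5 w^{2} + 6 w}{3 w^{5} - 18 w^{4} + 12 w^{3} + 24 w^{2} + 384}, which equals f(w).

F(w) = - \frac{97 \log{\left(w - 4 \right)}}{2700} + \frac{\log{\left(w + 2 \right)}}{108} + \frac{\log{\left(w^{2} + 4 \right)}}{75} - \frac{19 \operatorname{atan}{\left(\frac{w}{2} \right)}}{300} - \frac{13}{45 w - 180} + C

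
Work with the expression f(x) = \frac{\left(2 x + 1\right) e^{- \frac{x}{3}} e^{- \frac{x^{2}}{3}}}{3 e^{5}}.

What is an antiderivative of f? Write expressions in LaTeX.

An antiderivative is F(x) = - \frac{e^{- \frac{x}{3}} e^{- \frac{x^{2}}{3}}}{e^{5}}.

The substitution u = - \frac{x^{2}}{3} - \frac{x}{3} - 5 works: f is exactly (dF/du)*(du/dx) for that inner function.
Check: d/dx[- \frac{e^{- \frac{x}{3}} e^{- \frac{x^{2}}{3}}}{e^{5}}] = \frac{\left(2 x + 1\right) e^{- \frac{x}{3}} e^{- \frac{x^{2}}{3}}}{3 e^{5}} = f(x).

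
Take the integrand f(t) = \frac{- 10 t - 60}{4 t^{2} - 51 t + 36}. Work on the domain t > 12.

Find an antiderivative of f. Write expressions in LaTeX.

Whatever form F(t) takes, F'(t) = f(t) is non-negotiable.
Check: d/dt[\frac{- 8 \log{\left(\frac{t}{2} - 6 \right)} + 3 \log{\left(2 t - \frac{3}{2} \right)}}{2}] = \frac{- 10 t - 60}{4 t^{2} - 51 t + 36} = f(t).

An antiderivative is F(t) = \frac{- 8 \log{\left(\frac{t}{2} - 6 \right)} + 3 \log{\left(2 t - \frac{3}{2} \right)}}{2}.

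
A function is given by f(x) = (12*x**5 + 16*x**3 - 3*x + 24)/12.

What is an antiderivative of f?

An antiderivative F(x) passes only if d/dx[F] lands on f(x) exactly.
Check: d/dx[x*(4*x**5 + 8*x**3 - 3*x + 48)/24] = x**5 + 4*x**3/3 - x/4 + 2, which equals f(x).

An antiderivative is F(x) = x*(4*x**5 + 8*x**3 - 3*x + 48)/24.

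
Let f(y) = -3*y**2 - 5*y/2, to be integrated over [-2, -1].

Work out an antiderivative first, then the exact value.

Integrate term by term and add the pieces.
F(y) = -y**3 - 5*y**2/4 is an antiderivative of f.
Check: d/dy[-y**3 - 5*y**2/4] = -3*y**2 - 5*y/2 = f(y).
F(-1) = -1/4; F(-2) = 3.
Integral = F(-1) - F(-2) = -13/4.

Antiderivative: F(y) = -y**3 - 5*y**2/4; value = -13/4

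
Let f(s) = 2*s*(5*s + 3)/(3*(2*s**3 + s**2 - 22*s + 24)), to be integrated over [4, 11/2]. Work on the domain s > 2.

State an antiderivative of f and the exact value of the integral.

Factor the denominator (3*(s - 2)*(s + 4)*(2*s - 3)) and decompose: f = -42/(11*(2*s - 3)) + 68/(99*(s + 4)) + 26/(9*(s - 2)); each piece integrates to a log, atan, or power term.
F(s) = 26*log(s - 2)/9 - 21*log(s - 3/2)/11 + 68*log(s + 4)/99 is an antiderivative of f.
Check: d/ds[26*log(s - 2)/9 - 21*log(s - 3/2)/11 + 68*log(s + 4)/99] = (10*s**2 + 6*s)/(6*s**3 + 3*s**2 - 66*s + 72), which equals f(s).
F(11/2) = -21*log(4)/11 + 68*log(19/2)/99 + 26*log(7/2)/9; F(4) = -21*log(5/2)/11 + 68*log(8)/99 + 26*log(2)/9.
Integral = F(11/2) - F(4) = -21*log(4)/11 - 26*log(2)/9 - 68*log(8)/99 + 68*log(19/2)/99 + 21*log(5/2)/11 + 26*log(7/2)/9.

Antiderivative: F(s) = 26*log(s - 2)/9 - 21*log(s - 3/2)/11 + 68*log(s + 4)/99; value = -21*log(4)/11 - 26*log(2)/9 - 68*log(8)/99 + 68*log(19/2)/99 + 21*log(5/2)/11 + 26*log(7/2)/9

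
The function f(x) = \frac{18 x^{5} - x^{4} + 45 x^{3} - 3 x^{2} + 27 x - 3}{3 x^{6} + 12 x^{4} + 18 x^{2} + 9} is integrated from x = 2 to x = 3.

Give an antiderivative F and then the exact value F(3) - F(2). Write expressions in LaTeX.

Antiderivative: F(x) = \frac{9 \log{\left(\frac{2 x^{4}}{3} + 2 x^{2} + 2 \right)} - 2 \operatorname{atan}{\left(x \right)}}{6}; value = - \frac{3 \log{\left(\frac{62}{3} \right)}}{2} - \frac{\operatorname{atan}{\left(3 \right)}}{3} + \frac{\operatorname{atan}{\left(2 \right)}}{3} + \frac{3 \log{\left(74 \right)}}{2}

For F(x) to be correct the identity F'(x) - f(x) = 0 must hold.
F(x) = \frac{9 \log{\left(\frac{2 x^{4}}{3} + 2 x^{2} + 2 \right)} - 2 \operatorname{atan}{\left(x \right)}}{6} is an antiderivative of f.
Check: d/dx[\frac{9 \log{\left(\frac{2 x^{4}}{3} + 2 x^{2} + 2 \right)} - 2 \operatorname{atan}{\left(x \right)}}{6}] = \frac{18 x^{5} - x^{4} + 45 x^{3} - 3 x^{2} + 27 x - 3}{3 x^{6} + 12 x^{4} + 18 x^{2} + 9} = f(x).
F(3) = - \frac{\operatorname{atan}{\left(3 \right)}}{3} + \frac{3 \log{\left(74 \right)}}{2}; F(2) = - \frac{\operatorname{atan}{\left(2 \right)}}{3} + \frac{3 \log{\left(\frac{62}{3} \right)}}{2}.
Integral = F(3) - F(2) = - \frac{3 \log{\left(\frac{62}{3} \right)}}{2} - \frac{\operatorname{atan}{\left(3 \right)}}{3} + \frac{\operatorname{atan}{\left(2 \right)}}{3} + \frac{3 \log{\left(74 \right)}}{2}.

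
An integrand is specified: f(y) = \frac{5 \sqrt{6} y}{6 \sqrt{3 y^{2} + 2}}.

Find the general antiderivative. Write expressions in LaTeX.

F(y) = \frac{5 \sqrt{6} \sqrt{3 y^{2} + 2}}{18} + C

The substitution u = \frac{y^{2}}{2} + \frac{1}{3} works: f is exactly (dF/du)*(du/dy) for that inner function.
Check: d/dy[\frac{5 \sqrt{6} \sqrt{3 y^{2} + 2}}{18}] = \frac{5 \sqrt{6} y}{6 \sqrt{3 y^{2} + 2}} = f(y).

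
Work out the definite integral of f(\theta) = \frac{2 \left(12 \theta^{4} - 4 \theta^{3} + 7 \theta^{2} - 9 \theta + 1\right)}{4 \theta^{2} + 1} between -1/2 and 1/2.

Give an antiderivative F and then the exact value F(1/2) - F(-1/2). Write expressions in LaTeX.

Any candidate F(\theta) must reproduce f(\theta) exactly when differentiated.
F(\theta) = 2 \theta^{3} - \theta^{2} + 2 \theta - 2 \log{\left(4 \theta^{2} + 1 \right)} is an antiderivative of f.
Check: d/d\theta[2 \theta^{3} - \theta^{2} + 2 \theta - 2 \log{\left(4 \theta^{2} + 1 \right)}] = \frac{24 \theta^{4} - 8 \theta^{3} + 14 \theta^{2} - 18 \theta + 2}{4 \theta^{2} + 1}, which equals f(\theta).
F(1/2) = 1 - 2 \log{\left(2 \right)}; F(-1/2) = - \frac{3}{2} - 2 \log{\left(2 \right)}.
Integral = F(1/2) - F(-1/2) = \frac{5}{2}.

Antiderivative: F(\theta) = 2 \theta^{3} - \theta^{2} + 2 \theta - 2 \log{\left(4 \theta^{2} + 1 \right)}; value = \frac{5}{2}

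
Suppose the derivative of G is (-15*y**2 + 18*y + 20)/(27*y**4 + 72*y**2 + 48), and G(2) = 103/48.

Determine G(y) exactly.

G(y) = (18*y**2 + 5*y + 21)/(3*(3*y**2 + 4))

G'(y) has the shape u'v + uv' for u = 1/(3*y**2 + 4) and v = 5*y/3 - 1 — it is the derivative of the product u*v.
A general antiderivative is (5*y/3 - 1)/(3*y**2 + 4) + C.
The condition gives C = 103/48 - (7/48) = 2.
So G(y) = (18*y**2 + 5*y + 21)/(3*(3*y**2 + 4)).
Check: d/dy[(18*y**2 + 5*y + 21)/(3*(3*y**2 + 4))] = (-15*y**2 + 18*y + 20)/(27*y**4 + 72*y**2 + 48) = G'(y).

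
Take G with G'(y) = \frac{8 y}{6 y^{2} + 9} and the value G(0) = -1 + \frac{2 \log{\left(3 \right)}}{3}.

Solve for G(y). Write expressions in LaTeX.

The substitution u = 2 y^{2} + 3 works: G'(y) is exactly (dG/du)*(du/dy) for that inner function.
A general antiderivative is \frac{2 \log{\left(2 y^{2} + 3 \right)}}{3} + C.
The condition gives C = -1 + \frac{2 \log{\left(3 \right)}}{3} - (\frac{2 \log{\left(3 \right)}}{3}) = -1.
So G(y) = \frac{2 \log{\left(2 y^{2} + 3 \right)}}{3} - 1.
Check: d/dy[\frac{2 \log{\left(2 y^{2} + 3 \right)}}{3} - 1] = \frac{8 y}{6 y^{2} + 9} = G'(y).

G(y) = \frac{2 \log{\left(2 y^{2} + 3 \right)}}{3} - 1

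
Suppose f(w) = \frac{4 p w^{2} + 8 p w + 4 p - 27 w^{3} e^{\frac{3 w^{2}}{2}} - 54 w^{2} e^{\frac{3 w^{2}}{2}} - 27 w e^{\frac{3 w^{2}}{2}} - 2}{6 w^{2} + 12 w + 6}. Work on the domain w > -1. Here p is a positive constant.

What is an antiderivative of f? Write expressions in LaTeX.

An antiderivative is F(w) = \frac{4 p w^{2} + 4 p w - 9 w e^{\frac{3 w^{2}}{2}} - 9 e^{\frac{3 w^{2}}{2}} + 2}{6 \left(w + 1\right)}.

Check any antiderivative F(w) by computing F'(w) and comparing it with f(w).
Check: d/dw[\frac{4 p w^{2} + 4 p w - 9 w e^{\frac{3 w^{2}}{2}} - 9 e^{\frac{3 w^{2}}{2}} + 2}{6 \left(w + 1\right)}] = \frac{4 p w^{2} + 8 p w + 4 p - 27 w^{3} e^{\frac{3 w^{2}}{2}} - 54 w^{2} e^{\frac{3 w^{2}}{2}} - 27 w e^{\frac{3 w^{2}}{2}} - 2}{6 w^{2} + 12 w + 6} = f(w).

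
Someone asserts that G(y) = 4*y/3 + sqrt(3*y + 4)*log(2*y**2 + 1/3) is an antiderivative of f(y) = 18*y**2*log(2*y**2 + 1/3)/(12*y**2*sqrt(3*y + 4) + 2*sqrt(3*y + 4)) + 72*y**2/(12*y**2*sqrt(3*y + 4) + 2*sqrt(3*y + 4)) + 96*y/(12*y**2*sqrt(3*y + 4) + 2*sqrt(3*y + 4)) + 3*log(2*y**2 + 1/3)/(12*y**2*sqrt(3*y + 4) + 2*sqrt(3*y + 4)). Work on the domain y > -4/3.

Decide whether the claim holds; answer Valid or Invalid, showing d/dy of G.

d/dy[G] = (48*y**2*sqrt(3*y + 4) + 54*y**2*log(2*y**2 + 1/3) + 216*y**2 + 288*y + 8*sqrt(3*y + 4) + 9*log(2*y**2 + 1/3))/(36*y**2*sqrt(3*y + 4) + 6*sqrt(3*y + 4))
d/dy[G] - f(y) = 4/3 != 0.

Invalid: d/dy[G] - f = 4/3, which is not 0.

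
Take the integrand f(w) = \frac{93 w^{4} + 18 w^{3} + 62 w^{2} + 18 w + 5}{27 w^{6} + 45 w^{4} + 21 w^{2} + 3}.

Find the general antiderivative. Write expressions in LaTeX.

Since d/dw undoes antidifferentiation here, F'(w) = f(w) is required of F(w).
Check: d/dw[\frac{27 w^{2} \operatorname{atan}{\left(w \right)} - 4 w + 9 \operatorname{atan}{\left(w \right)} - 3}{3 \left(3 w^{2} + 1\right)}] = \frac{93 w^{4} + 18 w^{3} + 62 w^{2} + 18 w + 5}{27 w^{6} + 45 w^{4} + 21 w^{2} + 3} = f(w).

F(w) = \frac{27 w^{2} \operatorname{atan}{\left(w \right)} - 4 w + 9 \operatorname{atan}{\left(w \right)} - 3}{3 \left(3 w^{2} + 1\right)} + C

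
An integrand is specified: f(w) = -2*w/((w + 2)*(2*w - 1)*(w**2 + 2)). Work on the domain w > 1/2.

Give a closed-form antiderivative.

An antiderivative is F(w) = -4*log(w - 1/2)/45 - 2*log(w + 2)/15 + log(w**2 + 2)/9 - sqrt(2)*atan(sqrt(2)*w/2)/9.

Factor the denominator ((w + 2)*(2*w - 1)*(w**2 + 2)) and decompose: f = 2*(w - 1)/(9*(w**2 + 2)) - 8/(45*(2*w - 1)) - 2/(15*(w + 2)); each piece integrates to a log, atan, or power term.
Check: d/dw[-4*log(w - 1/2)/45 - 2*log(w + 2)/15 + log(w**2 + 2)/9 - sqrt(2)*atan(sqrt(2)*w/2)/9] = -2*w/(2*w**4 + 3*w**3 + 2*w**2 + 6*w - 4), which equals f(w).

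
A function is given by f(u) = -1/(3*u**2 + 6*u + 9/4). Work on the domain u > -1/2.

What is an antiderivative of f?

An antiderivative is F(u) = (-log(u + 1/2) + log(u + 3/2))/3.

The denominator factors as 3*(2*u + 1)*(2*u + 3); partial fractions split f into directly integrable pieces: 2/(3*(2*u + 3)) - 2/(3*(2*u + 1)).
Check: d/du[(-log(u + 1/2) + log(u + 3/2))/3] = -4/(12*u**2 + 24*u + 9), which equals f(u).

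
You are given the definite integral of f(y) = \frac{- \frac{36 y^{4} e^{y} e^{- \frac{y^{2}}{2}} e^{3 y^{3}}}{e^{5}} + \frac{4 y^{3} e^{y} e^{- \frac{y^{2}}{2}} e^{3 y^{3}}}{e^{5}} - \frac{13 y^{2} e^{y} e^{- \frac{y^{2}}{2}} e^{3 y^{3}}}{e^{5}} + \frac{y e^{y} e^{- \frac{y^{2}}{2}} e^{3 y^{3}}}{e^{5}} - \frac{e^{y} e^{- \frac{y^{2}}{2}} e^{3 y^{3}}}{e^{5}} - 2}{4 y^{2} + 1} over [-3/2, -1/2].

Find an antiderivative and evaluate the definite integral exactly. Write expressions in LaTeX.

Antiderivative: F(y) = - \frac{e^{y} e^{- \frac{y^{2}}{2}} e^{3 y^{3}}}{e^{5}} - \operatorname{atan}{\left(2 y \right)}; value = - \operatorname{atan}{\left(3 \right)} - e^{-6} + e^{- \frac{71}{4}} + \frac{\pi}{4}

Differentiate the proposed F(y) back; it has to land on f(y) exactly.
F(y) = - \frac{e^{y} e^{- \frac{y^{2}}{2}} e^{3 y^{3}}}{e^{5}} - \operatorname{atan}{\left(2 y \right)} is an antiderivative of f.
Check: d/dy[- \frac{e^{y} e^{- \frac{y^{2}}{2}} e^{3 y^{3}}}{e^{5}} - \operatorname{atan}{\left(2 y \right)}] = \frac{- 36 y^{4} e^{y} e^{3 y^{3}} + 4 y^{3} e^{y} e^{3 y^{3}} - 13 y^{2} e^{y} e^{3 y^{3}} + y e^{y} e^{3 y^{3}} - e^{y} e^{3 y^{3}} - 2 e^{5} e^{\frac{y^{2}}{2}}}{4 y^{2} e^{5} e^{\frac{y^{2}}{2}} + e^{5} e^{\frac{y^{2}}{2}}}, which equals f(y).
F(-1/2) = - \frac{1}{e^{6}} + \frac{\pi}{4}; F(-3/2) = - \frac{1}{e^{\frac{71}{4}}} + \operatorname{atan}{\left(3 \right)}.
Integral = F(-1/2) - F(-3/2) = - \operatorname{atan}{\left(3 \right)} - e^{-6} + e^{- \frac{71}{4}} + \frac{\pi}{4}.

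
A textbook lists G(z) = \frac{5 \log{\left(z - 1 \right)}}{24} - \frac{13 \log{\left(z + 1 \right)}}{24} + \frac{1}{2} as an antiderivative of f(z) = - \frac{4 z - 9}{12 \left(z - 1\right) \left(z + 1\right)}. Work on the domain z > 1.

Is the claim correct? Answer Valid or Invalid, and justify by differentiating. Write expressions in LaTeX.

d/dz[G] = \frac{9 - 4 z}{12 z^{2} - 12}
This equals f(z) exactly, so the claim holds.

Valid: G'(z) = f(z).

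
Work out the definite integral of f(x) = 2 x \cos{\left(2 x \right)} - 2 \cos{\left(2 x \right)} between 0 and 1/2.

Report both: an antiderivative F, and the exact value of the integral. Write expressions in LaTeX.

Antiderivative: F(x) = x \sin{\left(2 x \right)} - \sin{\left(2 x \right)} + \frac{\cos{\left(2 x \right)}}{2}; value = - \frac{1}{2} - \frac{\sin{\left(1 \right)}}{2} + \frac{\cos{\left(1 \right)}}{2}

The integrand splits into summands that can be handled one at a time.
F(x) = x \sin{\left(2 x \right)} - \sin{\left(2 x \right)} + \frac{\cos{\left(2 x \right)}}{2} is an antiderivative of f.
Check: d/dx[x \sin{\left(2 x \right)} - \sin{\left(2 x \right)} + \frac{\cos{\left(2 x \right)}}{2}] = 2 x \cos{\left(2 x \right)} - 2 \cos{\left(2 x \right)} = f(x).
F(1/2) = - \frac{\sin{\left(1 \right)}}{2} + \frac{\cos{\left(1 \right)}}{2}; F(0) = \frac{1}{2}.
Integral = F(1/2) - F(0) = - \frac{1}{2} - \frac{\sin{\left(1 \right)}}{2} + \frac{\cos{\left(1 \right)}}{2}.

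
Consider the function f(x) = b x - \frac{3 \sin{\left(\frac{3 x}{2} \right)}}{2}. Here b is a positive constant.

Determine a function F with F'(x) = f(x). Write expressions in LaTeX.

Integrate term by term and add the pieces.
Check: d/dx[\frac{b x^{2}}{2} + \cos{\left(\frac{3 x}{2} \right)}] = b x - \frac{3 \sin{\left(\frac{3 x}{2} \right)}}{2} = f(x).

An antiderivative is F(x) = \frac{b x^{2}}{2} + \cos{\left(\frac{3 x}{2} \right)}.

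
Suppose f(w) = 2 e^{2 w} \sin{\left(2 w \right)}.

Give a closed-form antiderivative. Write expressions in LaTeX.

An antiderivative F(w) passes only if d/dw[F] lands on f(w) exactly.
Check: d/dw[\frac{e^{2 w} \sin{\left(2 w \right)}}{2} - \frac{e^{2 w} \cos{\left(2 w \right)}}{2}] = 2 e^{2 w} \sin{\left(2 w \right)} = f(w).

An antiderivative is F(w) = \frac{e^{2 w} \sin{\left(2 w \right)}}{2} - \frac{e^{2 w} \cos{\left(2 w \right)}}{2}.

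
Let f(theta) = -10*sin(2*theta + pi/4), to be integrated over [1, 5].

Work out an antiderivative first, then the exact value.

A candidate is checked by its d/dtheta: the result must match f(theta).
F(theta) = 5*cos(2*theta + pi/4) is an antiderivative of f.
Check: d/dtheta[5*cos(2*theta + pi/4)] = -10*sin(2*theta + pi/4) = f(theta).
F(5) = 5*cos(pi/4 + 10); F(1) = 5*cos(pi/4 + 2).
Integral = F(5) - F(1) = 5*cos(pi/4 + 10) - 5*cos(pi/4 + 2).

Antiderivative: F(theta) = 5*cos(2*theta + pi/4); value = 5*cos(pi/4 + 10) - 5*cos(pi/4 + 2)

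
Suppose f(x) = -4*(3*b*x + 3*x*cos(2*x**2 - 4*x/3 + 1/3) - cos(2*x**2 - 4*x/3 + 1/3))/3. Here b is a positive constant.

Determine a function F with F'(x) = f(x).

An antiderivative F(x) passes only if d/dx[F] lands on f(x) exactly.
Check: d/dx[-2*b*x**2 - sin(2*x**2 - 4*x/3 + 1/3)] = -4*b*x - 4*x*cos(2*x**2 - 4*x/3 + 1/3) + 4*cos(2*x**2 - 4*x/3 + 1/3)/3, which equals f(x).

An antiderivative is F(x) = -2*b*x**2 - sin(2*x**2 - 4*x/3 + 1/3).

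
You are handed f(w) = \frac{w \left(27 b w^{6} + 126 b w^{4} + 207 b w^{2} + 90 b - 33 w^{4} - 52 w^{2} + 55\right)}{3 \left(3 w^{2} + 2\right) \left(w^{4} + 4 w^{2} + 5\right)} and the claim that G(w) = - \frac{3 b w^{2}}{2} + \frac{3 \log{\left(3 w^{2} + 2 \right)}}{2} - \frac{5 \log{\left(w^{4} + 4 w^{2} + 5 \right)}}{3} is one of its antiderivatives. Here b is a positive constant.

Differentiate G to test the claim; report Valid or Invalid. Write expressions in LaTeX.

d/dw[G] = \frac{- 27 b w^{7} - 126 b w^{5} - 207 b w^{3} - 90 b w - 33 w^{5} - 52 w^{3} + 55 w}{9 w^{6} + 42 w^{4} + 69 w^{2} + 30}
d/dw[G] - f(w) = - 6 b w != 0.

Invalid: d/dw[G] - f = - 6 b w, which is not 0.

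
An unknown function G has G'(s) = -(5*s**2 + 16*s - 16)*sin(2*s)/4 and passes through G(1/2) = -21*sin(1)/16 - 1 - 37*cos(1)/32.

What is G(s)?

G(s) = 5*s**2*cos(2*s)/8 - 5*s*sin(2*s)/8 + 2*s*cos(2*s) - sin(2*s) - 37*cos(2*s)/16 - 1

Recover the given G'(s) by differentiating a candidate G(s); any mismatch rules it out.
A general antiderivative is 5*s**2*cos(2*s)/8 - 5*s*sin(2*s)/8 + 2*s*cos(2*s) - sin(2*s) - 37*cos(2*s)/16 + C.
The condition gives C = -21*sin(1)/16 - 1 - 37*cos(1)/32 - (-21*sin(1)/16 - 37*cos(1)/32) = -1.
So G(s) = 5*s**2*cos(2*s)/8 - 5*s*sin(2*s)/8 + 2*s*cos(2*s) - sin(2*s) - 37*cos(2*s)/16 - 1.
Check: d/ds[5*s**2*cos(2*s)/8 - 5*s*sin(2*s)/8 + 2*s*cos(2*s) - sin(2*s) - 37*cos(2*s)/16 - 1] = -5*s**2*sin(2*s)/4 - 4*s*sin(2*s) + 4*sin(2*s), which equals G'(s).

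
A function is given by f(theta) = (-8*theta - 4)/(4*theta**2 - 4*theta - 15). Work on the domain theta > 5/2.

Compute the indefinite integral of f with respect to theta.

F(theta) = -3*log(theta - 5/2)/2 - log(theta + 3/2)/2 + C

Differentiate the proposed F(theta) back; it has to land on f(theta) exactly.
Check: d/dtheta[-3*log(theta - 5/2)/2 - log(theta + 3/2)/2] = (-8*theta - 4)/(4*theta**2 - 4*theta - 15) = f(theta).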